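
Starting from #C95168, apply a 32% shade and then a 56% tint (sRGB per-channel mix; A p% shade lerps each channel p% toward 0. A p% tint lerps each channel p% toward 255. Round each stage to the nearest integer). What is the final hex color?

#CBA7AE

#C95168 is rgb(201, 81, 104).
A 32% shade moves each channel 32% toward 0:
  R: 201 − 64.32 = 136.68 → 137
  G: 81 − 25.92 = 55.08 → 55
  B: 104 + 0.32×(0−104) = 104 − 33.28 = 70.72 → 71
After the shade: rgb(137, 55, 71) = #893747.
Per channel, c → c + 0.56(255 − c):
  R: 137 + 0.56×(255−137) = 137 + 66.08 = 203.08 → 203
  G: 55 + 0.56×(255−55) = 55 + 112 = 167 → 167
  B: 71 + 0.56×(255−71) = 71 + 103.04 = 174.04 → 174
rgb(203, 167, 174) = #CBA7AE.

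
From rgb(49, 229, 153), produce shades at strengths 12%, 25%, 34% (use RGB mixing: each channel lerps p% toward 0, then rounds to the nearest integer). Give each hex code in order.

#2BCA87, #25AC73, #209765

12%: (49 − 5.88 = 43.12→43, 229 − 27.48 = 201.52→202, 153 − 18.36 = 134.64→135) → #2BCA87
25%: (49 − 12.25 = 36.75→37, 229 − 57.25 = 171.75→172, 153 − 38.25 = 114.75→115) → #25AC73
34%: (49 − 16.66 = 32.34→32, 229 − 77.86 = 151.14→151, 153 − 52.02 = 100.98→101) → #209765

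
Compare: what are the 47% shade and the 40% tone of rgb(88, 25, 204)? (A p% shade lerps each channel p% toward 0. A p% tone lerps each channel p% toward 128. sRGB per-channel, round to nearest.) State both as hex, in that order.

47% shade:
  R: 88 − 41.36 = 46.64 → 47
  G: 25 + 0.47×(0−25) = 25 − 11.75 = 13.25 → 13
  B: 204 + 0.47×(0−204) = 204 − 95.88 = 108.12 → 108
  → #2f0d6c
40% tone:
  R: 88 + 0.4×(128−88) = 88 + 16 = 104 → 104
  G: 25 + 41.2 = 66.2 → 66
  B: 204 + 0.4×(128−204) = 204 − 30.4 = 173.6 → 174
  → #6842ae

#2f0d6c, #6842ae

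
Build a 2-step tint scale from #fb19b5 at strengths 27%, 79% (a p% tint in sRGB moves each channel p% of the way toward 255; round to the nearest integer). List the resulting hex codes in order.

#fc57c9, #fecfef

#fb19b5 is rgb(251, 25, 181).
27%: (251 + 1.08 = 252.08→252, 25 + 62.1 = 87.1→87, 181 + 19.98 = 200.98→201) → #fc57c9
79%: (251 + 3.16 = 254.16→254, 25 + 181.7 = 206.7→207, 181 + 58.46 = 239.46→239) → #fecfef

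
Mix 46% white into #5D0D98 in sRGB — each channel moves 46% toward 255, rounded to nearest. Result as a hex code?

#A87CC7

#5D0D98 is rgb(93, 13, 152).
Per channel, c → c + 0.46(255 − c):
  R: 93 + 0.46×(255−93) = 93 + 74.52 = 167.52 → 168
  G: 13 + 0.46×(255−13) = 13 + 111.32 = 124.32 → 124
  B: 152 + 0.46×(255−152) = 152 + 47.38 = 199.38 → 199
rgb(168, 124, 199) = #A87CC7.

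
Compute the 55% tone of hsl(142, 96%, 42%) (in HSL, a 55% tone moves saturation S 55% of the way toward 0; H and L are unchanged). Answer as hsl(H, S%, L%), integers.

hsl(142, 43%, 42%)

S moves 55% from 96 toward 0: 96 − 52.8 = 43.2 → 43.
H and L are unchanged.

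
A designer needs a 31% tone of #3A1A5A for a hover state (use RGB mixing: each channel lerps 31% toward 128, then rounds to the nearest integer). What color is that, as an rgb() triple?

#3A1A5A is rgb(58, 26, 90).
Per channel, c → c + 0.31(128 − c):
  R: 58 + 21.7 = 79.7 → 80
  G: 26 + 0.31×(128−26) = 26 + 31.62 = 57.62 → 58
  B: 90 + 0.31×(128−90) = 90 + 11.78 = 101.78 → 102

rgb(80, 58, 102)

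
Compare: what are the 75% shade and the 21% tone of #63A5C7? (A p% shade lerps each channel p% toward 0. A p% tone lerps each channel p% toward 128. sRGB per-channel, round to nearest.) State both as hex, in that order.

#63A5C7 is rgb(99, 165, 199).
75% shade:
  R: 99 − 74.25 = 24.75 → 25
  G: 165 + 0.75×(0−165) = 165 − 123.75 = 41.25 → 41
  B: 199 + 0.75×(0−199) = 199 − 149.25 = 49.75 → 50
  → #192932
21% tone:
  R: 99 + 0.21×(128−99) = 99 + 6.09 = 105.09 → 105
  G: 165 + 0.21×(128−165) = 165 − 7.77 = 157.23 → 157
  B: 199 + 0.21×(128−199) = 199 − 14.91 = 184.09 → 184
  → #699DB8

#192932, #699DB8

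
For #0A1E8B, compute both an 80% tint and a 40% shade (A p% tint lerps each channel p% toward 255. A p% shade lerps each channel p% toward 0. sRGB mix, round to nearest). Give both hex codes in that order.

#CED2E8, #061253

#0A1E8B is rgb(10, 30, 139).
80% tint:
  R: 10 + 196 = 206 → 206
  G: 30 + 180 = 210 → 210
  B: 139 + 0.8×(255−139) = 139 + 92.8 = 231.8 → 232
  → #CED2E8
40% shade:
  R: 10 + 0.4×(0−10) = 10 − 4 = 6 → 6
  G: 30 − 12 = 18 → 18
  B: 139 + 0.4×(0−139) = 139 − 55.6 = 83.4 → 83
  → #061253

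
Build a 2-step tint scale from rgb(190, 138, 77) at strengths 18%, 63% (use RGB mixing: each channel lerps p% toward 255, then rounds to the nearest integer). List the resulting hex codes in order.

#CA9F6D, #E7D4BD

18%: (190 + 11.7 = 201.7→202, 138 + 21.06 = 159.06→159, 77 + 32.04 = 109.04→109) → #CA9F6D
63%: (190 + 40.95 = 230.95→231, 138 + 73.71 = 211.71→212, 77 + 112.14 = 189.14→189) → #E7D4BD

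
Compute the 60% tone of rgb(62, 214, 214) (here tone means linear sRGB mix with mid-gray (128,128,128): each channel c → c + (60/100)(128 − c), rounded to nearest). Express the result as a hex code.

Lerp each channel 60% toward 128:
  R: 62 + 0.6×(128−62) = 62 + 39.6 = 101.6 → 102
  G: 214 + 0.6×(128−214) = 214 − 51.6 = 162.4 → 162
  B: 214 − 51.6 = 162.4 → 162
rgb(102, 162, 162) = #66a2a2.

#66a2a2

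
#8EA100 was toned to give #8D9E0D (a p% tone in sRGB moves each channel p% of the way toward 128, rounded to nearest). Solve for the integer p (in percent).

#8EA100 is rgb(142, 161, 0); #8D9E0D is rgb(141, 158, 13).
On the B channel (widest range): 13 ≈ 0 + (p/100)(128 − 0), so p ≈ 100×(13 − 0)/(128 − 0) = 1300/128 = 10.16.
p = 10 reproduces all three channels after rounding.

10%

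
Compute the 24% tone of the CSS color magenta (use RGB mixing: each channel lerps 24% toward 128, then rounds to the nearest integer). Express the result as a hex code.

#E11FE1

CSS magenta is rgb(255, 0, 255).
A 24% tone moves each channel 24% toward 128:
  R: 255 + 0.24×(128−255) = 255 − 30.48 = 224.52 → 225
  G: 0 + 0.24×(128−0) = 0 + 30.72 = 30.72 → 31
  B: 255 + 0.24×(128−255) = 255 − 30.48 = 224.52 → 225
rgb(225, 31, 225) = #E11FE1.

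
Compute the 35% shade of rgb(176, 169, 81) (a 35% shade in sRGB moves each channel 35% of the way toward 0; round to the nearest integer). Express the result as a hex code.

#726e35

Lerp each channel 35% toward 0:
  R: 176 + 0.35×(0−176) = 176 − 61.6 = 114.4 → 114
  G: 169 − 59.15 = 109.85 → 110
  B: 81 + 0.35×(0−81) = 81 − 28.35 = 52.65 → 53
rgb(114, 110, 53) = #726e35.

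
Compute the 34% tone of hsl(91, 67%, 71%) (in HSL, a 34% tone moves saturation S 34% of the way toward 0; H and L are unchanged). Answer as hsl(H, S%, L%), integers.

S moves 34% from 67 toward 0: 67 − 22.78 = 44.22 → 44.
H and L are unchanged.

hsl(91, 44%, 71%)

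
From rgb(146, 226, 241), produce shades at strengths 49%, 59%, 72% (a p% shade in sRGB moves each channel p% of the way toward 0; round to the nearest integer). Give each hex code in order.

49%: (146 − 71.54 = 74.46→74, 226 − 110.74 = 115.26→115, 241 − 118.09 = 122.91→123) → #4a737b
59%: (146 − 86.14 = 59.86→60, 226 − 133.34 = 92.66→93, 241 − 142.19 = 98.81→99) → #3c5d63
72%: (146 − 105.12 = 40.88→41, 226 − 162.72 = 63.28→63, 241 − 173.52 = 67.48→67) → #293f43

#4a737b, #3c5d63, #293f43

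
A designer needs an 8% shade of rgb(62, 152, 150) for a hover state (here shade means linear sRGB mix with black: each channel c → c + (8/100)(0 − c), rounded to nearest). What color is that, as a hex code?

Per channel, c → c + 0.08(0 − c):
  R: 62 + 0.08×(0−62) = 62 − 4.96 = 57.04 → 57
  G: 152 − 12.16 = 139.84 → 140
  B: 150 + 0.08×(0−150) = 150 − 12 = 138 → 138
rgb(57, 140, 138) = #398C8A.

#398C8A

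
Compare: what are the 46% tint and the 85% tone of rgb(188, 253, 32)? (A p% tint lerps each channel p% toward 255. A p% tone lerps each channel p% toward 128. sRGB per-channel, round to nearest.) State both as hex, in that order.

#DBFE87, #899372

46% tint:
  R: 188 + 30.82 = 218.82 → 219
  G: 253 + 0.92 = 253.92 → 254
  B: 32 + 0.46×(255−32) = 32 + 102.58 = 134.58 → 135
  → #DBFE87
85% tone:
  R: 188 + 0.85×(128−188) = 188 − 51 = 137 → 137
  G: 253 + 0.85×(128−253) = 253 − 106.25 = 146.75 → 147
  B: 32 + 81.6 = 113.6 → 114
  → #899372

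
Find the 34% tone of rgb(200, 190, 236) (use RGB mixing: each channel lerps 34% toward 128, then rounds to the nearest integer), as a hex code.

Lerp each channel 34% toward 128:
  R: 200 − 24.48 = 175.52 → 176
  G: 190 + 0.34×(128−190) = 190 − 21.08 = 168.92 → 169
  B: 236 − 36.72 = 199.28 → 199
rgb(176, 169, 199) = #B0A9C7.

#B0A9C7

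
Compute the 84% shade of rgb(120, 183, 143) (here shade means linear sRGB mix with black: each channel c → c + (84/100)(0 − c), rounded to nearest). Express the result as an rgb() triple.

rgb(19, 29, 23)

Lerp each channel 84% toward 0:
  R: 120 − 100.8 = 19.2 → 19
  G: 183 − 153.72 = 29.28 → 29
  B: 143 − 120.12 = 22.88 → 23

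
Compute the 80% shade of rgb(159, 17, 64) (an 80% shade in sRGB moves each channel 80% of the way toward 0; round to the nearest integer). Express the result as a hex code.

#20030d

Per channel, c → c + 0.8(0 − c):
  R: 159 + 0.8×(0−159) = 159 − 127.2 = 31.8 → 32
  G: 17 − 13.6 = 3.4 → 3
  B: 64 + 0.8×(0−64) = 64 − 51.2 = 12.8 → 13
rgb(32, 3, 13) = #20030d.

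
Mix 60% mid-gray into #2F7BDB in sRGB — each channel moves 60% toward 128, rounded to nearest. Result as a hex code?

#2F7BDB is rgb(47, 123, 219).
A 60% tone moves each channel 60% toward 128:
  R: 47 + 0.6×(128−47) = 47 + 48.6 = 95.6 → 96
  G: 123 + 3 = 126 → 126
  B: 219 + 0.6×(128−219) = 219 − 54.6 = 164.4 → 164
rgb(96, 126, 164) = #607EA4.

#607EA4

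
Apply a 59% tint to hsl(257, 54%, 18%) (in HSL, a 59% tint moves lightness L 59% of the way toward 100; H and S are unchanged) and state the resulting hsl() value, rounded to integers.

hsl(257, 54%, 66%)

L moves 59% from 18 toward 100: 18 + 48.38 = 66.38 → 66.
H and S are unchanged.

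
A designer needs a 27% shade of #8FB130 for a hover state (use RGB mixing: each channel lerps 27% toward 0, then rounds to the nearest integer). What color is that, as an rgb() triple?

#8FB130 is rgb(143, 177, 48).
Per channel, c → c + 0.27(0 − c):
  R: 143 + 0.27×(0−143) = 143 − 38.61 = 104.39 → 104
  G: 177 + 0.27×(0−177) = 177 − 47.79 = 129.21 → 129
  B: 48 − 12.96 = 35.04 → 35

rgb(104, 129, 35)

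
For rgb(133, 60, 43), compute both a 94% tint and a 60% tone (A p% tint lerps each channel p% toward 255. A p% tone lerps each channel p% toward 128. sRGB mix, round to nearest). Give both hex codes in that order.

94% tint:
  R: 133 + 0.94×(255−133) = 133 + 114.68 = 247.68 → 248
  G: 60 + 0.94×(255−60) = 60 + 183.3 = 243.3 → 243
  B: 43 + 199.28 = 242.28 → 242
  → #F8F3F2
60% tone:
  R: 133 + 0.6×(128−133) = 133 − 3 = 130 → 130
  G: 60 + 0.6×(128−60) = 60 + 40.8 = 100.8 → 101
  B: 43 + 0.6×(128−43) = 43 + 51 = 94 → 94
  → #82655E

#F8F3F2, #82655E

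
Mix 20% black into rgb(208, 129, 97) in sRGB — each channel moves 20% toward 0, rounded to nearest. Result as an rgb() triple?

A 20% shade moves each channel 20% toward 0:
  R: 208 + 0.2×(0−208) = 208 − 41.6 = 166.4 → 166
  G: 129 − 25.8 = 103.2 → 103
  B: 97 + 0.2×(0−97) = 97 − 19.4 = 77.6 → 78

rgb(166, 103, 78)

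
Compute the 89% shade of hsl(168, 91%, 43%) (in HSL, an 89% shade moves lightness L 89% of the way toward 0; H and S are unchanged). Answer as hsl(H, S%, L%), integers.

L moves 89% from 43 toward 0: 43 − 38.27 = 4.73 → 5.
H and S are unchanged.

hsl(168, 91%, 5%)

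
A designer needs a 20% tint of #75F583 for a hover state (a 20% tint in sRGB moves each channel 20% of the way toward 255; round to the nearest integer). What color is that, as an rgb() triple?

rgb(145, 247, 156)

#75F583 is rgb(117, 245, 131).
Lerp each channel 20% toward 255:
  R: 117 + 0.2×(255−117) = 117 + 27.6 = 144.6 → 145
  G: 245 + 0.2×(255−245) = 245 + 2 = 247 → 247
  B: 131 + 0.2×(255−131) = 131 + 24.8 = 155.8 → 156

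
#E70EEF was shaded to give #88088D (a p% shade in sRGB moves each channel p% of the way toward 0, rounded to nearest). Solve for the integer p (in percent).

41%

#E70EEF is rgb(231, 14, 239); #88088D is rgb(136, 8, 141).
On the B channel (widest range): 141 ≈ 239 + (p/100)(0 − 239), so p ≈ 100×(141 − 239)/(0 − 239) = -9800/-239 = 41.00.
p = 41 reproduces all three channels after rounding.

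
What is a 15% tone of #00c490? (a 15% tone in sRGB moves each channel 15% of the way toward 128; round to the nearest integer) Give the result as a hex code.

#00c490 is rgb(0, 196, 144).
A 15% tone moves each channel 15% toward 128:
  R: 0 + 0.15×(128−0) = 0 + 19.2 = 19.2 → 19
  G: 196 + 0.15×(128−196) = 196 − 10.2 = 185.8 → 186
  B: 144 − 2.4 = 141.6 → 142
rgb(19, 186, 142) = #13ba8e.

#13ba8e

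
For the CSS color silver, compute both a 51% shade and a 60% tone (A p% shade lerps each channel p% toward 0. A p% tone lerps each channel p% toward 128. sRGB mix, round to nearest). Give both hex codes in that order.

#5E5E5E, #9A9A9A

CSS silver is rgb(192, 192, 192).
51% shade:
  R: 192 − 97.92 = 94.08 → 94
  G: 192 − 97.92 = 94.08 → 94
  B: 192 − 97.92 = 94.08 → 94
  → #5E5E5E
60% tone:
  R: 192 − 38.4 = 153.6 → 154
  G: 192 + 0.6×(128−192) = 192 − 38.4 = 153.6 → 154
  B: 192 − 38.4 = 153.6 → 154
  → #9A9A9A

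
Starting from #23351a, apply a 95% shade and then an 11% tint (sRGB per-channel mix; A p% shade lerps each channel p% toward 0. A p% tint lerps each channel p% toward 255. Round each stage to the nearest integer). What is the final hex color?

#1e1f1d

#23351a is rgb(35, 53, 26).
A 95% shade moves each channel 95% toward 0:
  R: 35 + 0.95×(0−35) = 35 − 33.25 = 1.75 → 2
  G: 53 + 0.95×(0−53) = 53 − 50.35 = 2.65 → 3
  B: 26 + 0.95×(0−26) = 26 − 24.7 = 1.3 → 1
After the shade: rgb(2, 3, 1) = #020301.
An 11% tint moves each channel 11% toward 255:
  R: 2 + 0.11×(255−2) = 2 + 27.83 = 29.83 → 30
  G: 3 + 27.72 = 30.72 → 31
  B: 1 + 27.94 = 28.94 → 29
rgb(30, 31, 29) = #1e1f1d.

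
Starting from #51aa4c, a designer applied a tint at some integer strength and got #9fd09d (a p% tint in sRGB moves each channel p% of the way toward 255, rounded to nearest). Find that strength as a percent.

45%

#51aa4c is rgb(81, 170, 76); #9fd09d is rgb(159, 208, 157).
On the B channel (widest range): 157 ≈ 76 + (p/100)(255 − 76), so p ≈ 100×(157 − 76)/(255 − 76) = 8100/179 = 45.25.
p = 45 reproduces all three channels after rounding.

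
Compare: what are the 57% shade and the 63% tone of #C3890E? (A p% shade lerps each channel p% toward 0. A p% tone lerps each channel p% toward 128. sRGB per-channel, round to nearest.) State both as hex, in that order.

#C3890E is rgb(195, 137, 14).
57% shade:
  R: 195 + 0.57×(0−195) = 195 − 111.15 = 83.85 → 84
  G: 137 − 78.09 = 58.91 → 59
  B: 14 + 0.57×(0−14) = 14 − 7.98 = 6.02 → 6
  → #543B06
63% tone:
  R: 195 + 0.63×(128−195) = 195 − 42.21 = 152.79 → 153
  G: 137 + 0.63×(128−137) = 137 − 5.67 = 131.33 → 131
  B: 14 + 0.63×(128−14) = 14 + 71.82 = 85.82 → 86
  → #998356

#543B06, #998356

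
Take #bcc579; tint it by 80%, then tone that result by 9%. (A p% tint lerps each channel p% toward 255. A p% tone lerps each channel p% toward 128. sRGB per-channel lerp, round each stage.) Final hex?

#e8e9db

#bcc579 is rgb(188, 197, 121).
An 80% tint moves each channel 80% toward 255:
  R: 188 + 53.6 = 241.6 → 242
  G: 197 + 46.4 = 243.4 → 243
  B: 121 + 0.8×(255−121) = 121 + 107.2 = 228.2 → 228
After the tint: rgb(242, 243, 228) = #f2f3e4.
A 9% tone moves each channel 9% toward 128:
  R: 242 + 0.09×(128−242) = 242 − 10.26 = 231.74 → 232
  G: 243 + 0.09×(128−243) = 243 − 10.35 = 232.65 → 233
  B: 228 + 0.09×(128−228) = 228 − 9 = 219 → 219
rgb(232, 233, 219) = #e8e9db.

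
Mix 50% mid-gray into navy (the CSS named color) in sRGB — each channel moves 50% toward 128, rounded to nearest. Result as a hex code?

#404080

CSS navy is rgb(0, 0, 128).
Lerp each channel 50% toward 128:
  R: 0 + 64 = 64 → 64
  G: 0 + 0.5×(128−0) = 0 + 64 = 64 → 64
  B: 128 + 0.5×(128−128) = 128 + 0 = 128 → 128
rgb(64, 64, 128) = #404080.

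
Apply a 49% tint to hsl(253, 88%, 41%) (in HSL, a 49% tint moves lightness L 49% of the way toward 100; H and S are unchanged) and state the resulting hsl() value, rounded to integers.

L moves 49% from 41 toward 100: 41 + 28.91 = 69.91 → 70.
H and S are unchanged.

hsl(253, 88%, 70%)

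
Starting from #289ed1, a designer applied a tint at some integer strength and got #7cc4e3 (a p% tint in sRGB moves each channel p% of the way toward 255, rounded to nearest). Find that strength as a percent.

#289ed1 is rgb(40, 158, 209); #7cc4e3 is rgb(124, 196, 227).
On the R channel (widest range): 124 ≈ 40 + (p/100)(255 − 40), so p ≈ 100×(124 − 40)/(255 − 40) = 8400/215 = 39.07.
p = 39 reproduces all three channels after rounding.

39%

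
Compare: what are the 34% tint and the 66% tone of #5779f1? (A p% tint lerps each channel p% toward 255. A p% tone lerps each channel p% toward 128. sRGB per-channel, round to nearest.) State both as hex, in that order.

#90a7f6, #727ea6

#5779f1 is rgb(87, 121, 241).
34% tint:
  R: 87 + 57.12 = 144.12 → 144
  G: 121 + 0.34×(255−121) = 121 + 45.56 = 166.56 → 167
  B: 241 + 4.76 = 245.76 → 246
  → #90a7f6
66% tone:
  R: 87 + 27.06 = 114.06 → 114
  G: 121 + 0.66×(128−121) = 121 + 4.62 = 125.62 → 126
  B: 241 + 0.66×(128−241) = 241 − 74.58 = 166.42 → 166
  → #727ea6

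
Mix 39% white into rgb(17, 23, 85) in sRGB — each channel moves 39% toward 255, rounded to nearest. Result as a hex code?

#6E7197

Lerp each channel 39% toward 255:
  R: 17 + 0.39×(255−17) = 17 + 92.82 = 109.82 → 110
  G: 23 + 0.39×(255−23) = 23 + 90.48 = 113.48 → 113
  B: 85 + 0.39×(255−85) = 85 + 66.3 = 151.3 → 151
rgb(110, 113, 151) = #6E7197.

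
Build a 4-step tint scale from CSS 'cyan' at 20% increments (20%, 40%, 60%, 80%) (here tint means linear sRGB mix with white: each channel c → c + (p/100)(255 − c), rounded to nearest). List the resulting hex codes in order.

CSS cyan is rgb(0, 255, 255).
20%: (0 + 51 = 51→51, 255→255, 255→255) → #33ffff
40%: (0 + 102 = 102→102, 255→255, 255→255) → #66ffff
60%: (0 + 153 = 153→153, 255→255, 255→255) → #99ffff
80%: (0 + 204 = 204→204, 255→255, 255→255) → #ccffff

#33ffff, #66ffff, #99ffff, #ccffff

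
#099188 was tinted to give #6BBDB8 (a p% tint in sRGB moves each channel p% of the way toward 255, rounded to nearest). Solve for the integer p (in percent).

#099188 is rgb(9, 145, 136); #6BBDB8 is rgb(107, 189, 184).
On the R channel (widest range): 107 ≈ 9 + (p/100)(255 − 9), so p ≈ 100×(107 − 9)/(255 − 9) = 9800/246 = 39.84.
p = 40 reproduces all three channels after rounding.

40%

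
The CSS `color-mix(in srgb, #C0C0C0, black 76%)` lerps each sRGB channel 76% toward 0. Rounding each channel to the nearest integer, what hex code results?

#2E2E2E

#C0C0C0 is rgb(192, 192, 192).
Per channel, c → c + 0.76(0 − c):
  R: 192 − 145.92 = 46.08 → 46
  G: 192 − 145.92 = 46.08 → 46
  B: 192 − 145.92 = 46.08 → 46
rgb(46, 46, 46) = #2E2E2E.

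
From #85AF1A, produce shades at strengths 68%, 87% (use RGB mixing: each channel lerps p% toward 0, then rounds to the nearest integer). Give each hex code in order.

#85AF1A is rgb(133, 175, 26).
68%: (133 − 90.44 = 42.56→43, 175 − 119 = 56→56, 26 − 17.68 = 8.32→8) → #2B3808
87%: (133 − 115.71 = 17.29→17, 175 − 152.25 = 22.75→23, 26 − 22.62 = 3.38→3) → #111703

#2B3808, #111703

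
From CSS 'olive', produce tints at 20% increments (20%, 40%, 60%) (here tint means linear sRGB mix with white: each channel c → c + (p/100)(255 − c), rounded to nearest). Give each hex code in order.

#999933, #b3b366, #cccc99

CSS olive is rgb(128, 128, 0).
20%: (128 + 25.4 = 153.4→153, 128 + 25.4 = 153.4→153, 0 + 51 = 51→51) → #999933
40%: (128 + 50.8 = 178.8→179, 128 + 50.8 = 178.8→179, 0 + 102 = 102→102) → #b3b366
60%: (128 + 76.2 = 204.2→204, 128 + 76.2 = 204.2→204, 0 + 153 = 153→153) → #cccc99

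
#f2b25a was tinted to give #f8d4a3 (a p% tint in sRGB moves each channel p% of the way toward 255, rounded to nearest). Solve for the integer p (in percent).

44%

#f2b25a is rgb(242, 178, 90); #f8d4a3 is rgb(248, 212, 163).
On the B channel (widest range): 163 ≈ 90 + (p/100)(255 − 90), so p ≈ 100×(163 − 90)/(255 − 90) = 7300/165 = 44.24.
p = 44 reproduces all three channels after rounding.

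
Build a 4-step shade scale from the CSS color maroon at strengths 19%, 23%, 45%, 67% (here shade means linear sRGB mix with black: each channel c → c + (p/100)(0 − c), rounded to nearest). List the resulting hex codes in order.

CSS maroon is rgb(128, 0, 0).
19%: (128 − 24.32 = 103.68→104, 0→0, 0→0) → #680000
23%: (128 − 29.44 = 98.56→99, 0→0, 0→0) → #630000
45%: (128 − 57.6 = 70.4→70, 0→0, 0→0) → #460000
67%: (128 − 85.76 = 42.24→42, 0→0, 0→0) → #2A0000

#680000, #630000, #460000, #2A0000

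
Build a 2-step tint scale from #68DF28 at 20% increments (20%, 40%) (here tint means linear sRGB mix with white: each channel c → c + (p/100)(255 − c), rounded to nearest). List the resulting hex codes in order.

#86E553, #A4EC7E

#68DF28 is rgb(104, 223, 40).
20%: (104 + 30.2 = 134.2→134, 223 + 6.4 = 229.4→229, 40 + 43 = 83→83) → #86E553
40%: (104 + 60.4 = 164.4→164, 223 + 12.8 = 235.8→236, 40 + 86 = 126→126) → #A4EC7E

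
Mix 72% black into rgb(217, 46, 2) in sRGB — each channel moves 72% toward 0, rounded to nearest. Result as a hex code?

Lerp each channel 72% toward 0:
  R: 217 + 0.72×(0−217) = 217 − 156.24 = 60.76 → 61
  G: 46 + 0.72×(0−46) = 46 − 33.12 = 12.88 → 13
  B: 2 + 0.72×(0−2) = 2 − 1.44 = 0.56 → 1
rgb(61, 13, 1) = #3D0D01.

#3D0D01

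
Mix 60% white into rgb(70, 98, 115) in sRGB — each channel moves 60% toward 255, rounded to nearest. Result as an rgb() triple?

Per channel, c → c + 0.6(255 − c):
  R: 70 + 111 = 181 → 181
  G: 98 + 0.6×(255−98) = 98 + 94.2 = 192.2 → 192
  B: 115 + 84 = 199 → 199

rgb(181, 192, 199)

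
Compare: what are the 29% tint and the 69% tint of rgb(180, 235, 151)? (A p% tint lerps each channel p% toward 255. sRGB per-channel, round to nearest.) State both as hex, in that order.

29% tint:
  R: 180 + 0.29×(255−180) = 180 + 21.75 = 201.75 → 202
  G: 235 + 5.8 = 240.8 → 241
  B: 151 + 30.16 = 181.16 → 181
  → #CAF1B5
69% tint:
  R: 180 + 0.69×(255−180) = 180 + 51.75 = 231.75 → 232
  G: 235 + 0.69×(255−235) = 235 + 13.8 = 248.8 → 249
  B: 151 + 0.69×(255−151) = 151 + 71.76 = 222.76 → 223
  → #E8F9DF

#CAF1B5, #E8F9DF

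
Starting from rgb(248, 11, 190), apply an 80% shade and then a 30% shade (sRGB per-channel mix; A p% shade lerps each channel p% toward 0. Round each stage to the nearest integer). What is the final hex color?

An 80% shade moves each channel 80% toward 0:
  R: 248 + 0.8×(0−248) = 248 − 198.4 = 49.6 → 50
  G: 11 + 0.8×(0−11) = 11 − 8.8 = 2.2 → 2
  B: 190 + 0.8×(0−190) = 190 − 152 = 38 → 38
After the shade: rgb(50, 2, 38) = #320226.
Lerp each channel 30% toward 0:
  R: 50 − 15 = 35 → 35
  G: 2 − 0.6 = 1.4 → 1
  B: 38 + 0.3×(0−38) = 38 − 11.4 = 26.6 → 27
rgb(35, 1, 27) = #23011B.

#23011B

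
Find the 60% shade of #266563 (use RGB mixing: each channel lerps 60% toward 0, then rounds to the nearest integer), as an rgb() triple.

rgb(15, 40, 40)

#266563 is rgb(38, 101, 99).
Lerp each channel 60% toward 0:
  R: 38 − 22.8 = 15.2 → 15
  G: 101 + 0.6×(0−101) = 101 − 60.6 = 40.4 → 40
  B: 99 + 0.6×(0−99) = 99 − 59.4 = 39.6 → 40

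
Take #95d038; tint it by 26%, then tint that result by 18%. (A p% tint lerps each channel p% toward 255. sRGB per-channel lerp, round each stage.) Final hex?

#bfe286

#95d038 is rgb(149, 208, 56).
Per channel, c → c + 0.26(255 − c):
  R: 149 + 27.56 = 176.56 → 177
  G: 208 + 12.22 = 220.22 → 220
  B: 56 + 51.74 = 107.74 → 108
After the tint: rgb(177, 220, 108) = #b1dc6c.
Lerp each channel 18% toward 255:
  R: 177 + 0.18×(255−177) = 177 + 14.04 = 191.04 → 191
  G: 220 + 6.3 = 226.3 → 226
  B: 108 + 26.46 = 134.46 → 134
rgb(191, 226, 134) = #bfe286.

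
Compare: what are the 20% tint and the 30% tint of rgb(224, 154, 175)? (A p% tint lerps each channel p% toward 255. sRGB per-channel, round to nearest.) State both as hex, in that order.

20% tint:
  R: 224 + 0.2×(255−224) = 224 + 6.2 = 230.2 → 230
  G: 154 + 0.2×(255−154) = 154 + 20.2 = 174.2 → 174
  B: 175 + 16 = 191 → 191
  → #e6aebf
30% tint:
  R: 224 + 0.3×(255−224) = 224 + 9.3 = 233.3 → 233
  G: 154 + 30.3 = 184.3 → 184
  B: 175 + 0.3×(255−175) = 175 + 24 = 199 → 199
  → #e9b8c7

#e6aebf, #e9b8c7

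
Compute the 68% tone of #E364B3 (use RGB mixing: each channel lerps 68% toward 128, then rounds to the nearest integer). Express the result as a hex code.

#E364B3 is rgb(227, 100, 179).
A 68% tone moves each channel 68% toward 128:
  R: 227 + 0.68×(128−227) = 227 − 67.32 = 159.68 → 160
  G: 100 + 0.68×(128−100) = 100 + 19.04 = 119.04 → 119
  B: 179 + 0.68×(128−179) = 179 − 34.68 = 144.32 → 144
rgb(160, 119, 144) = #A07790.

#A07790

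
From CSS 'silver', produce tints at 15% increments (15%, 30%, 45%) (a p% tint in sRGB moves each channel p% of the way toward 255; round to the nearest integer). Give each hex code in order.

#C9C9C9, #D3D3D3, #DCDCDC

CSS silver is rgb(192, 192, 192).
15%: (192 + 9.45 = 201.45→201, 192 + 9.45 = 201.45→201, 192 + 9.45 = 201.45→201) → #C9C9C9
30%: (192 + 18.9 = 210.9→211, 192 + 18.9 = 210.9→211, 192 + 18.9 = 210.9→211) → #D3D3D3
45%: (192 + 28.35 = 220.35→220, 192 + 28.35 = 220.35→220, 192 + 28.35 = 220.35→220) → #DCDCDC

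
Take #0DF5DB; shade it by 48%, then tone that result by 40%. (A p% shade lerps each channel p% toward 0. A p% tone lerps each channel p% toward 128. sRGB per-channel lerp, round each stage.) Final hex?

#377F78

#0DF5DB is rgb(13, 245, 219).
Lerp each channel 48% toward 0:
  R: 13 − 6.24 = 6.76 → 7
  G: 245 + 0.48×(0−245) = 245 − 117.6 = 127.4 → 127
  B: 219 − 105.12 = 113.88 → 114
After the shade: rgb(7, 127, 114) = #077F72.
Lerp each channel 40% toward 128:
  R: 7 + 0.4×(128−7) = 7 + 48.4 = 55.4 → 55
  G: 127 + 0.4 = 127.4 → 127
  B: 114 + 0.4×(128−114) = 114 + 5.6 = 119.6 → 120
rgb(55, 127, 120) = #377F78.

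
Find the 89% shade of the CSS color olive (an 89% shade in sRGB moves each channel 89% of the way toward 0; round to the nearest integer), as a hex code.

CSS olive is rgb(128, 128, 0).
Lerp each channel 89% toward 0:
  R: 128 − 113.92 = 14.08 → 14
  G: 128 − 113.92 = 14.08 → 14
  B: 0 + 0.89×(0−0) = 0 + 0 = 0 → 0
rgb(14, 14, 0) = #0e0e00.

#0e0e00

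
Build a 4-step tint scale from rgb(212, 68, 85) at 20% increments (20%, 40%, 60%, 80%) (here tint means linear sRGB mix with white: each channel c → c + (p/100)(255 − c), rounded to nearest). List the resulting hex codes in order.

20%: (212 + 8.6 = 220.6→221, 68 + 37.4 = 105.4→105, 85 + 34 = 119→119) → #DD6977
40%: (212 + 17.2 = 229.2→229, 68 + 74.8 = 142.8→143, 85 + 68 = 153→153) → #E58F99
60%: (212 + 25.8 = 237.8→238, 68 + 112.2 = 180.2→180, 85 + 102 = 187→187) → #EEB4BB
80%: (212 + 34.4 = 246.4→246, 68 + 149.6 = 217.6→218, 85 + 136 = 221→221) → #F6DADD

#DD6977, #E58F99, #EEB4BB, #F6DADD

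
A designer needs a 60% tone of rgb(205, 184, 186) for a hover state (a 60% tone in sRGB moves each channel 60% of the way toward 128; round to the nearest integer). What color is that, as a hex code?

#9F9697

A 60% tone moves each channel 60% toward 128:
  R: 205 + 0.6×(128−205) = 205 − 46.2 = 158.8 → 159
  G: 184 − 33.6 = 150.4 → 150
  B: 186 − 34.8 = 151.2 → 151
rgb(159, 150, 151) = #9F9697.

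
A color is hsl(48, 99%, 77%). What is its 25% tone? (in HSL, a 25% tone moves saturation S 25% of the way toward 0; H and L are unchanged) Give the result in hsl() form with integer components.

hsl(48, 74%, 77%)

S moves 25% from 99 toward 0: 99 − 24.75 = 74.25 → 74.
H and L are unchanged.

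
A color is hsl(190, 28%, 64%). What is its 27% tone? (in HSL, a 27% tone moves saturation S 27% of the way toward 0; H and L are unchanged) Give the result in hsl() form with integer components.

hsl(190, 20%, 64%)

S moves 27% from 28 toward 0: 28 − 7.56 = 20.44 → 20.
H and L are unchanged.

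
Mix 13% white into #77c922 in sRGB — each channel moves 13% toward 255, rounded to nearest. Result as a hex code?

#77c922 is rgb(119, 201, 34).
Per channel, c → c + 0.13(255 − c):
  R: 119 + 17.68 = 136.68 → 137
  G: 201 + 7.02 = 208.02 → 208
  B: 34 + 28.73 = 62.73 → 63
rgb(137, 208, 63) = #89d03f.

#89d03f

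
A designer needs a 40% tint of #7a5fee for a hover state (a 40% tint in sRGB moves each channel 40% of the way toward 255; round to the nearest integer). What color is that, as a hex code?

#af9ff5

#7a5fee is rgb(122, 95, 238).
A 40% tint moves each channel 40% toward 255:
  R: 122 + 0.4×(255−122) = 122 + 53.2 = 175.2 → 175
  G: 95 + 64 = 159 → 159
  B: 238 + 6.8 = 244.8 → 245
rgb(175, 159, 245) = #af9ff5.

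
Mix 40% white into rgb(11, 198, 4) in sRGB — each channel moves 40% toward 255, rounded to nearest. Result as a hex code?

A 40% tint moves each channel 40% toward 255:
  R: 11 + 97.6 = 108.6 → 109
  G: 198 + 0.4×(255−198) = 198 + 22.8 = 220.8 → 221
  B: 4 + 100.4 = 104.4 → 104
rgb(109, 221, 104) = #6DDD68.

#6DDD68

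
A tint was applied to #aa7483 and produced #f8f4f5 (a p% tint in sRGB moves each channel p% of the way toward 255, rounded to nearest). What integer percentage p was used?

92%

#aa7483 is rgb(170, 116, 131); #f8f4f5 is rgb(248, 244, 245).
On the G channel (widest range): 244 ≈ 116 + (p/100)(255 − 116), so p ≈ 100×(244 − 116)/(255 − 116) = 12800/139 = 92.09.
p = 92 reproduces all three channels after rounding.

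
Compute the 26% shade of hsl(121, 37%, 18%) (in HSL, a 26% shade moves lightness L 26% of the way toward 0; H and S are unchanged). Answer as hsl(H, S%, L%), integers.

hsl(121, 37%, 13%)

L moves 26% from 18 toward 0: 18 − 4.68 = 13.32 → 13.
H and S are unchanged.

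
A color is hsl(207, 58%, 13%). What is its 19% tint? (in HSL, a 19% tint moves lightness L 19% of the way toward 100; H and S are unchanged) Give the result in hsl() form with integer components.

hsl(207, 58%, 30%)

L moves 19% from 13 toward 100: 13 + 16.53 = 29.53 → 30.
H and S are unchanged.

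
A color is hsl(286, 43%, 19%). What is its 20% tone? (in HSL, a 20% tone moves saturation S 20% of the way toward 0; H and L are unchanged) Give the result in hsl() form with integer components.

hsl(286, 34%, 19%)

S moves 20% from 43 toward 0: 43 − 8.6 = 34.4 → 34.
H and L are unchanged.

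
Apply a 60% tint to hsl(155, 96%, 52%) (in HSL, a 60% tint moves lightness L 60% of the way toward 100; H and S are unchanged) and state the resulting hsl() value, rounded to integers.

L moves 60% from 52 toward 100: 52 + 28.8 = 80.8 → 81.
H and S are unchanged.

hsl(155, 96%, 81%)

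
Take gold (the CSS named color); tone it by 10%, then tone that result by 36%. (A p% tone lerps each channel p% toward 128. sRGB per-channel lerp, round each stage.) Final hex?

CSS gold is rgb(255, 215, 0).
A 10% tone moves each channel 10% toward 128:
  R: 255 + 0.1×(128−255) = 255 − 12.7 = 242.3 → 242
  G: 215 − 8.7 = 206.3 → 206
  B: 0 + 12.8 = 12.8 → 13
After the tone: rgb(242, 206, 13) = #F2CE0D.
Per channel, c → c + 0.36(128 − c):
  R: 242 − 41.04 = 200.96 → 201
  G: 206 − 28.08 = 177.92 → 178
  B: 13 + 41.4 = 54.4 → 54
rgb(201, 178, 54) = #C9B236.

#C9B236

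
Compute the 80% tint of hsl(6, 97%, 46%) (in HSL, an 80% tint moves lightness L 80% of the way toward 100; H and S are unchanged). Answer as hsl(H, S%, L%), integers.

L moves 80% from 46 toward 100: 46 + 43.2 = 89.2 → 89.
H and S are unchanged.

hsl(6, 97%, 89%)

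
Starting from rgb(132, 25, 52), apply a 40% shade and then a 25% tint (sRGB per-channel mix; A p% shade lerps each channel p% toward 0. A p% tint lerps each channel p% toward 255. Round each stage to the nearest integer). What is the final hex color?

Lerp each channel 40% toward 0:
  R: 132 + 0.4×(0−132) = 132 − 52.8 = 79.2 → 79
  G: 25 − 10 = 15 → 15
  B: 52 + 0.4×(0−52) = 52 − 20.8 = 31.2 → 31
After the shade: rgb(79, 15, 31) = #4f0f1f.
Per channel, c → c + 0.25(255 − c):
  R: 79 + 0.25×(255−79) = 79 + 44 = 123 → 123
  G: 15 + 0.25×(255−15) = 15 + 60 = 75 → 75
  B: 31 + 56 = 87 → 87
rgb(123, 75, 87) = #7b4b57.

#7b4b57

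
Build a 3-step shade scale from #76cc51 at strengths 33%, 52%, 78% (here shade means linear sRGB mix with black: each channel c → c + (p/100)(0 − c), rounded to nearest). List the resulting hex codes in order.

#76cc51 is rgb(118, 204, 81).
33%: (118 − 38.94 = 79.06→79, 204 − 67.32 = 136.68→137, 81 − 26.73 = 54.27→54) → #4f8936
52%: (118 − 61.36 = 56.64→57, 204 − 106.08 = 97.92→98, 81 − 42.12 = 38.88→39) → #396227
78%: (118 − 92.04 = 25.96→26, 204 − 159.12 = 44.88→45, 81 − 63.18 = 17.82→18) → #1a2d12

#4f8936, #396227, #1a2d12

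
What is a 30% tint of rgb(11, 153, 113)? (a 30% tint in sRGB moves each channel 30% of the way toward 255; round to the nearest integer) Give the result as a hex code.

Lerp each channel 30% toward 255:
  R: 11 + 0.3×(255−11) = 11 + 73.2 = 84.2 → 84
  G: 153 + 30.6 = 183.6 → 184
  B: 113 + 42.6 = 155.6 → 156
rgb(84, 184, 156) = #54b89c.

#54b89c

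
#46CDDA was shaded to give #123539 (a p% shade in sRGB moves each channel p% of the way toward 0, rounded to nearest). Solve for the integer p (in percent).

74%

#46CDDA is rgb(70, 205, 218); #123539 is rgb(18, 53, 57).
On the B channel (widest range): 57 ≈ 218 + (p/100)(0 − 218), so p ≈ 100×(57 − 218)/(0 − 218) = -16100/-218 = 73.85.
p = 74 reproduces all three channels after rounding.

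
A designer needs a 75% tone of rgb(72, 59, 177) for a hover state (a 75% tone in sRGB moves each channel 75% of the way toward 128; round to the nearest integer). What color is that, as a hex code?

Lerp each channel 75% toward 128:
  R: 72 + 0.75×(128−72) = 72 + 42 = 114 → 114
  G: 59 + 51.75 = 110.75 → 111
  B: 177 − 36.75 = 140.25 → 140
rgb(114, 111, 140) = #726F8C.

#726F8C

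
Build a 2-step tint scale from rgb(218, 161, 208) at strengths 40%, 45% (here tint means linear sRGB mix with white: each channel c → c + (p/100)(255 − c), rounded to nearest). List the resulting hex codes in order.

40%: (218 + 14.8 = 232.8→233, 161 + 37.6 = 198.6→199, 208 + 18.8 = 226.8→227) → #e9c7e3
45%: (218 + 16.65 = 234.65→235, 161 + 42.3 = 203.3→203, 208 + 21.15 = 229.15→229) → #ebcbe5

#e9c7e3, #ebcbe5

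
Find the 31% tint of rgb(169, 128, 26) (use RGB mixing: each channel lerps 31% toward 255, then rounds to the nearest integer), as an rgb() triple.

rgb(196, 167, 97)

Per channel, c → c + 0.31(255 − c):
  R: 169 + 26.66 = 195.66 → 196
  G: 128 + 39.37 = 167.37 → 167
  B: 26 + 70.99 = 96.99 → 97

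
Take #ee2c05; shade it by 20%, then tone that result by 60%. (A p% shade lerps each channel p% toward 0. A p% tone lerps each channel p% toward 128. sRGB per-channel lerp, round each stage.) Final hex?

#ee2c05 is rgb(238, 44, 5).
Per channel, c → c + 0.2(0 − c):
  R: 238 + 0.2×(0−238) = 238 − 47.6 = 190.4 → 190
  G: 44 + 0.2×(0−44) = 44 − 8.8 = 35.2 → 35
  B: 5 + 0.2×(0−5) = 5 − 1 = 4 → 4
After the shade: rgb(190, 35, 4) = #be2304.
Per channel, c → c + 0.6(128 − c):
  R: 190 − 37.2 = 152.8 → 153
  G: 35 + 0.6×(128−35) = 35 + 55.8 = 90.8 → 91
  B: 4 + 0.6×(128−4) = 4 + 74.4 = 78.4 → 78
rgb(153, 91, 78) = #995b4e.

#995b4e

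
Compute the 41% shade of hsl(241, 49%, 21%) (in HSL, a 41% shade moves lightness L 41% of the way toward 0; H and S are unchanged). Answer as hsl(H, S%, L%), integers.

hsl(241, 49%, 12%)

L moves 41% from 21 toward 0: 21 − 8.61 = 12.39 → 12.
H and S are unchanged.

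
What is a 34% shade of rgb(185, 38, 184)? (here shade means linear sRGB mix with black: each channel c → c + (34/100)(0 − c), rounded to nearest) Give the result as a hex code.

#7a1979

A 34% shade moves each channel 34% toward 0:
  R: 185 − 62.9 = 122.1 → 122
  G: 38 − 12.92 = 25.08 → 25
  B: 184 + 0.34×(0−184) = 184 − 62.56 = 121.44 → 121
rgb(122, 25, 121) = #7a1979.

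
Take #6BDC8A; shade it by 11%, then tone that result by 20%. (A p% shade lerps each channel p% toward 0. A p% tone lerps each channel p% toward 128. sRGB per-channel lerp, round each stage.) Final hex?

#6BDC8A is rgb(107, 220, 138).
Lerp each channel 11% toward 0:
  R: 107 − 11.77 = 95.23 → 95
  G: 220 + 0.11×(0−220) = 220 − 24.2 = 195.8 → 196
  B: 138 + 0.11×(0−138) = 138 − 15.18 = 122.82 → 123
After the shade: rgb(95, 196, 123) = #5FC47B.
A 20% tone moves each channel 20% toward 128:
  R: 95 + 0.2×(128−95) = 95 + 6.6 = 101.6 → 102
  G: 196 + 0.2×(128−196) = 196 − 13.6 = 182.4 → 182
  B: 123 + 0.2×(128−123) = 123 + 1 = 124 → 124
rgb(102, 182, 124) = #66B67C.

#66B67C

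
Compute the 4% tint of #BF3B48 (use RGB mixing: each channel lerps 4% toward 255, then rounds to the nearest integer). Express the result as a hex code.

#BF3B48 is rgb(191, 59, 72).
A 4% tint moves each channel 4% toward 255:
  R: 191 + 0.04×(255−191) = 191 + 2.56 = 193.56 → 194
  G: 59 + 0.04×(255−59) = 59 + 7.84 = 66.84 → 67
  B: 72 + 0.04×(255−72) = 72 + 7.32 = 79.32 → 79
rgb(194, 67, 79) = #C2434F.

#C2434F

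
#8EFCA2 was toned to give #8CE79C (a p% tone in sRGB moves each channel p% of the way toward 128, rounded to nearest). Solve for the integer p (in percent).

17%

#8EFCA2 is rgb(142, 252, 162); #8CE79C is rgb(140, 231, 156).
On the G channel (widest range): 231 ≈ 252 + (p/100)(128 − 252), so p ≈ 100×(231 − 252)/(128 − 252) = -2100/-124 = 16.94.
p = 17 reproduces all three channels after rounding.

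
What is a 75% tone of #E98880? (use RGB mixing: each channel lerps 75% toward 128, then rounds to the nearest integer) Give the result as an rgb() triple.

#E98880 is rgb(233, 136, 128).
Lerp each channel 75% toward 128:
  R: 233 − 78.75 = 154.25 → 154
  G: 136 + 0.75×(128−136) = 136 − 6 = 130 → 130
  B: 128 + 0.75×(128−128) = 128 + 0 = 128 → 128

rgb(154, 130, 128)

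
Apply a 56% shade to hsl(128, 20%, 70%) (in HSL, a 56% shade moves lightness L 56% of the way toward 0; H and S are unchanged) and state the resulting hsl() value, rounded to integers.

L moves 56% from 70 toward 0: 70 − 39.2 = 30.8 → 31.
H and S are unchanged.

hsl(128, 20%, 31%)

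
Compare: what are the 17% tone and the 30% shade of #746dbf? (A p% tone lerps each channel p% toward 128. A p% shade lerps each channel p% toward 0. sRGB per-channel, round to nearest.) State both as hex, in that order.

#746dbf is rgb(116, 109, 191).
17% tone:
  R: 116 + 0.17×(128−116) = 116 + 2.04 = 118.04 → 118
  G: 109 + 3.23 = 112.23 → 112
  B: 191 − 10.71 = 180.29 → 180
  → #7670b4
30% shade:
  R: 116 + 0.3×(0−116) = 116 − 34.8 = 81.2 → 81
  G: 109 − 32.7 = 76.3 → 76
  B: 191 + 0.3×(0−191) = 191 − 57.3 = 133.7 → 134
  → #514c86

#7670b4, #514c86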